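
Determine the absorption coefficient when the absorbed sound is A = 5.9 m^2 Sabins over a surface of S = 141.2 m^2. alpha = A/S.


Absorption coefficient = absorbed power / incident power
alpha = A / S = 5.9 / 141.2 = 0.041785


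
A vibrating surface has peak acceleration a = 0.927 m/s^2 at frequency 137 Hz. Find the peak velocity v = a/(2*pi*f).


omega = 2*pi*f = 2*pi*137 = 860.796 rad/s
v = a / omega = 0.927 / 860.796 = 0.0010769 m/s


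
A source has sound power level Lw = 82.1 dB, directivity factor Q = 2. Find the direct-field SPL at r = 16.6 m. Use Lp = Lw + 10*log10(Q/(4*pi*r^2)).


4*pi*r^2 = 4*pi*16.6^2 = 3462.79 m^2
Q / (4*pi*r^2) = 2 / 3462.79 = 0.000577569
Lp = 82.1 + 10*log10(0.000577569) = 49.716 dB


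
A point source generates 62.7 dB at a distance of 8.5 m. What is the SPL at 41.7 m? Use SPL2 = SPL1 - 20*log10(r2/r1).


r2/r1 = 41.7/8.5 = 4.90588
Correction = 20*log10(4.90588) = 13.8143 dB
SPL2 = 62.7 - 13.8143 = 48.886 dB


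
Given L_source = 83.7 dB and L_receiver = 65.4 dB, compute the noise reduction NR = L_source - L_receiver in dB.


NR = L_source - L_receiver (difference between source and receiving room levels)
NR = 83.7 - 65.4 = 18.3 dB


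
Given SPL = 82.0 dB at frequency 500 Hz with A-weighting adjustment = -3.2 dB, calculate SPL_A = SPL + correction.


A-weighting table: 500 Hz -> -3.2 dB correction
SPL_A = SPL + correction = 82.0 + (-3.2) = 78.8 dBA


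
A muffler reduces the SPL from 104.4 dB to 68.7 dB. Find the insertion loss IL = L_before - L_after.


Insertion loss = SPL without muffler - SPL with muffler
IL = 104.4 - 68.7 = 35.7 dB


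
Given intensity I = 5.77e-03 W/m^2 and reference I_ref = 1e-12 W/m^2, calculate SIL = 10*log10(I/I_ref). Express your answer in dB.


I / I_ref = 5.77e-03 / 1e-12 = 5.77e+09
SIL = 10 * log10(5.77e+09) = 97.612 dB


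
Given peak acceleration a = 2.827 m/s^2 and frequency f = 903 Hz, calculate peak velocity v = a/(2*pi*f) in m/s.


omega = 2*pi*f = 2*pi*903 = 5673.72 rad/s
v = a / omega = 2.827 / 5673.72 = 0.00049826 m/s


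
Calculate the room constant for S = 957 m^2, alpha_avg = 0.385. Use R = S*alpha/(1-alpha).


R = 957 * 0.385 / (1 - 0.385) = 599.1 m^2


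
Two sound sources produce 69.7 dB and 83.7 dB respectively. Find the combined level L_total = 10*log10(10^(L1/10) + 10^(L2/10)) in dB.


10^(69.7/10) = 9.33254e+06
10^(83.7/10) = 2.34423e+08
Sum = 9.33254e+06 + 2.34423e+08 = 2.43756e+08
L_total = 10*log10(2.43756e+08) = 83.87 dB


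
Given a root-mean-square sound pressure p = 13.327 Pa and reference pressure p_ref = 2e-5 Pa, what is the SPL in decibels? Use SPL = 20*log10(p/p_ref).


p / p_ref = 13.327 / 2e-5 = 666350
SPL = 20 * log10(666350) = 116.47 dB


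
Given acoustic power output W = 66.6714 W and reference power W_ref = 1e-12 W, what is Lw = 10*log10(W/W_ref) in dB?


W / W_ref = 66.6714 / 1e-12 = 6.66714e+13
Lw = 10 * log10(6.66714e+13) = 138.24 dB


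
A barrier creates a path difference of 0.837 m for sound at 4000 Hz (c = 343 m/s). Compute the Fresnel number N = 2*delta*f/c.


N = 2*delta*f/c = 2*delta/lambda, where lambda = c/f
lambda = 343 / 4000 = 0.08575 m
N = 2 * 0.837 / 0.08575 = 19.522


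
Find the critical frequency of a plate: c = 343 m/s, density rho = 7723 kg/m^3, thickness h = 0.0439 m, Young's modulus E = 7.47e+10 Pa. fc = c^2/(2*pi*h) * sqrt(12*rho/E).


12*rho/E = 12*7723/7.47e+10 = 1.24064e-06
sqrt(12*rho/E) = sqrt(1.24064e-06) = 0.00111384
c^2/(2*pi*h) = 343^2/(2*pi*0.0439) = 426524
fc = 426524 * 0.00111384 = 475.08 Hz


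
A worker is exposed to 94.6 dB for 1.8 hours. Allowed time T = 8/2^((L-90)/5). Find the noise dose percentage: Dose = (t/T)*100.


T_allowed = 8 / 2^((94.6 - 90)/5) = 4.22807 hr
Dose = 1.8 / 4.22807 * 100 = 42.573 %


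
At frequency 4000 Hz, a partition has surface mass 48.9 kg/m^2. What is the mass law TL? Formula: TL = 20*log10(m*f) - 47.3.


m * f = 48.9 * 4000 = 195600
20*log10(195600) = 105.827 dB
TL = 105.827 - 47.3 = 58.527 dB


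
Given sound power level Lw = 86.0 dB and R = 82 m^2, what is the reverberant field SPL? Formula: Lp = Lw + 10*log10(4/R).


4/R = 4/82 = 0.0487805
Lp = 86.0 + 10*log10(0.0487805) = 72.882 dB


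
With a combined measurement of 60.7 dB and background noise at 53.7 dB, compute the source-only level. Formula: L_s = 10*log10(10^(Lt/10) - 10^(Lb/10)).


10^(60.7/10) = 1.1749e+06
10^(53.7/10) = 234423
Difference = 1.1749e+06 - 234423 = 940477
L_source = 10*log10(940477) = 59.733 dB


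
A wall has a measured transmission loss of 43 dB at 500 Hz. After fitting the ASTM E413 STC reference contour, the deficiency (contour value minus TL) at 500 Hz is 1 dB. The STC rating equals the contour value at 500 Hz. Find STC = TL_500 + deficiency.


By ASTM E413, STC = value of the fitted reference contour at 500 Hz.
Contour value at 500 Hz = TL_500 + deficiency = 43 + 1 = 44
STC = 44


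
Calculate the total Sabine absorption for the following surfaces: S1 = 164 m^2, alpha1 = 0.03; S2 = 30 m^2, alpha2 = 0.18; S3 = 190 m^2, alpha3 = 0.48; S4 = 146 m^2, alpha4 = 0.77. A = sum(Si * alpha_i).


164 * 0.03 = 4.92
30 * 0.18 = 5.4
190 * 0.48 = 91.2
146 * 0.77 = 112.42
A_total = 4.92 + 5.4 + 91.2 + 112.42 = 213.94 m^2


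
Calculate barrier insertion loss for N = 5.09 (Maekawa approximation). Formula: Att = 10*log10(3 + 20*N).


3 + 20*N = 3 + 20*5.09 = 104.8
Att = 10*log10(104.8) = 20.204 dB


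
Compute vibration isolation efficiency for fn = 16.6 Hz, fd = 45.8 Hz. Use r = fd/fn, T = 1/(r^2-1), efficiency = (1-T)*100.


r = 45.8 / 16.6 = 2.75904
r^2 - 1 = 2.75904^2 - 1 = 6.6123
T = 1/6.6123 = 0.151233
Efficiency = (1 - 0.151233)*100 = 84.877 %


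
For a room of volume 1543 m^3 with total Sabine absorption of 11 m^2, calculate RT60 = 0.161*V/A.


RT60 = 0.161 * 1543 / 11 = 22.584 s


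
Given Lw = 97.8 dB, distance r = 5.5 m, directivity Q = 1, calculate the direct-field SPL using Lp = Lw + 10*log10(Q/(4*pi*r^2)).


4*pi*r^2 = 4*pi*5.5^2 = 380.133 m^2
Q / (4*pi*r^2) = 1 / 380.133 = 0.00263066
Lp = 97.8 + 10*log10(0.00263066) = 72.001 dB


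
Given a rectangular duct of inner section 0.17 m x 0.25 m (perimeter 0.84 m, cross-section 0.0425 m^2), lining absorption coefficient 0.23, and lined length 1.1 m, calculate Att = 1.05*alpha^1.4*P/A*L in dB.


alpha^1.4 = 0.23^1.4 = 0.127767
Attenuation rate = 1.05 * alpha^1.4 * P / A
= 1.05 * 0.127767 * 0.84 / 0.0425 = 2.65154 dB/m
Total Att = 2.65154 * 1.1 = 2.9167 dB


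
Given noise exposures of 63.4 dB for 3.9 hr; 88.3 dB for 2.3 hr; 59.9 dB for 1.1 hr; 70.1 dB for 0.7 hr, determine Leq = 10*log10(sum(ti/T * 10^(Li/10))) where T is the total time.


T_total = 3.9 + 2.3 + 1.1 + 0.7 = 8.0 hr
(3.9/8.0) * 10^(63.4/10) = 1.06653e+06
(2.3/8.0) * 10^(88.3/10) = 1.94374e+08
(1.1/8.0) * 10^(59.9/10) = 134370
(0.7/8.0) * 10^(70.1/10) = 895381
Sum = 1.06653e+06 + 1.94374e+08 + 134370 + 895381 = 1.9647e+08
Leq = 10*log10(1.9647e+08) = 82.933 dB


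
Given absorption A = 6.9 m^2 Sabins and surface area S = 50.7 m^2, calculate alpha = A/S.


Absorption coefficient = absorbed power / incident power
alpha = A / S = 6.9 / 50.7 = 0.13609


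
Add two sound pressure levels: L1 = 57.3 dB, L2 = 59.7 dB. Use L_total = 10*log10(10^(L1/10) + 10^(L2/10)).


10^(57.3/10) = 537032
10^(59.7/10) = 933254
Sum = 537032 + 933254 = 1.47029e+06
L_total = 10*log10(1.47029e+06) = 61.674 dB


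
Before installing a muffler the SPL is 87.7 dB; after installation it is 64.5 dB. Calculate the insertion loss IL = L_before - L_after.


Insertion loss = SPL without muffler - SPL with muffler
IL = 87.7 - 64.5 = 23.2 dB


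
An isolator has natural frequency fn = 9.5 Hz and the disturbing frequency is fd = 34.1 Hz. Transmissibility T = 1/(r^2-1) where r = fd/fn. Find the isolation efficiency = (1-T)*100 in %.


r = 34.1 / 9.5 = 3.58947
r^2 - 1 = 3.58947^2 - 1 = 11.8843
T = 1/11.8843 = 0.0841446
Efficiency = (1 - 0.0841446)*100 = 91.586 %


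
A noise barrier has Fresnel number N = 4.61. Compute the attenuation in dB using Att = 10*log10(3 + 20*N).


3 + 20*N = 3 + 20*4.61 = 95.2
Att = 10*log10(95.2) = 19.786 dB


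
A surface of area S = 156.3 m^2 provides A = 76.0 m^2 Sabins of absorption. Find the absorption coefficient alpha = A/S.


Absorption coefficient = absorbed power / incident power
alpha = A / S = 76.0 / 156.3 = 0.48624


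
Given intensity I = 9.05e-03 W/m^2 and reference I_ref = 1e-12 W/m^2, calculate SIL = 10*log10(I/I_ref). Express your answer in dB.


I / I_ref = 9.05e-03 / 1e-12 = 9.05e+09
SIL = 10 * log10(9.05e+09) = 99.566 dB


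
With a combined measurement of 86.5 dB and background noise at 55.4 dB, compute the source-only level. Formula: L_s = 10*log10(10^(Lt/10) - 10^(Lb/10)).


10^(86.5/10) = 4.46684e+08
10^(55.4/10) = 346737
Difference = 4.46684e+08 - 346737 = 4.46337e+08
L_source = 10*log10(4.46337e+08) = 86.497 dB


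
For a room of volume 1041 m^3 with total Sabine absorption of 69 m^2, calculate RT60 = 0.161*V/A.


RT60 = 0.161 * 1041 / 69 = 2.429 s


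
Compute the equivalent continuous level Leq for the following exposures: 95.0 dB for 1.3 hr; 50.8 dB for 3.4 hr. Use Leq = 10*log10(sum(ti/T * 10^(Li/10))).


T_total = 1.3 + 3.4 = 4.7 hr
(1.3/4.7) * 10^(95.0/10) = 8.74673e+08
(3.4/4.7) * 10^(50.8/10) = 86972.3
Sum = 8.74673e+08 + 86972.3 = 8.7476e+08
Leq = 10*log10(8.7476e+08) = 89.419 dB


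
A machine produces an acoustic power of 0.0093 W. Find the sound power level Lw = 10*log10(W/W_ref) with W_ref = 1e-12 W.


W / W_ref = 0.0093 / 1e-12 = 9.3e+09
Lw = 10 * log10(9.3e+09) = 99.685 dB


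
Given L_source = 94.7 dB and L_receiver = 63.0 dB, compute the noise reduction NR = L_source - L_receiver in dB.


NR = L_source - L_receiver (difference between source and receiving room levels)
NR = 94.7 - 63.0 = 31.7 dB


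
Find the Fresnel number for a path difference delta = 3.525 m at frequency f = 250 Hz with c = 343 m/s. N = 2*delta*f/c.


N = 2*delta*f/c = 2*delta/lambda, where lambda = c/f
lambda = 343 / 250 = 1.372 m
N = 2 * 3.525 / 1.372 = 5.1385


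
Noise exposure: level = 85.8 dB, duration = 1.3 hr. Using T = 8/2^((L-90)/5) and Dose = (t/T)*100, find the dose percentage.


T_allowed = 8 / 2^((85.8 - 90)/5) = 14.3204 hr
Dose = 1.3 / 14.3204 * 100 = 9.078 %


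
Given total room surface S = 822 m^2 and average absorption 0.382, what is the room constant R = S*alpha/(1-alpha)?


R = 822 * 0.382 / (1 - 0.382) = 508.1 m^2


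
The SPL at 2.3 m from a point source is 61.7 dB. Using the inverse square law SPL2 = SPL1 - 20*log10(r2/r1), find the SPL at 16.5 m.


r2/r1 = 16.5/2.3 = 7.17391
Correction = 20*log10(7.17391) = 17.1151 dB
SPL2 = 61.7 - 17.1151 = 44.585 dB


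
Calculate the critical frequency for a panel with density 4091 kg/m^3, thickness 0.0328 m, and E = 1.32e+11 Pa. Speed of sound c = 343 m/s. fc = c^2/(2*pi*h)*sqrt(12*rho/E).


12*rho/E = 12*4091/1.32e+11 = 3.71909e-07
sqrt(12*rho/E) = sqrt(3.71909e-07) = 0.000609843
c^2/(2*pi*h) = 343^2/(2*pi*0.0328) = 570866
fc = 570866 * 0.000609843 = 348.14 Hz


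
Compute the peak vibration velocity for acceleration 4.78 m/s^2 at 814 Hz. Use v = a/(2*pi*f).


omega = 2*pi*f = 2*pi*814 = 5114.51 rad/s
v = a / omega = 4.78 / 5114.51 = 0.0009346 m/s


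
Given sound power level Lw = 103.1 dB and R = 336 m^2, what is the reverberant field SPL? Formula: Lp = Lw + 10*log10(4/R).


4/R = 4/336 = 0.0119048
Lp = 103.1 + 10*log10(0.0119048) = 83.857 dB


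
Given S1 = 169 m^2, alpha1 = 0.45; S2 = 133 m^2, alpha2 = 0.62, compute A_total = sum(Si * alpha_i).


169 * 0.45 = 76.05
133 * 0.62 = 82.46
A_total = 76.05 + 82.46 = 158.51 m^2


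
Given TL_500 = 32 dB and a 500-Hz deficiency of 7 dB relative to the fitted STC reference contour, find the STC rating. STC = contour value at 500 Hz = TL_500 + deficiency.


By ASTM E413, STC = value of the fitted reference contour at 500 Hz.
Contour value at 500 Hz = TL_500 + deficiency = 32 + 7 = 39
STC = 39


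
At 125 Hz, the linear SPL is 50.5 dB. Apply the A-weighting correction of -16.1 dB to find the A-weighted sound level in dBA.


A-weighting table: 125 Hz -> -16.1 dB correction
SPL_A = SPL + correction = 50.5 + (-16.1) = 34.4 dBA


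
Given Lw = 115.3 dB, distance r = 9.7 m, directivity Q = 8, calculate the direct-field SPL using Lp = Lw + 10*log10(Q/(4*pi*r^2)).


4*pi*r^2 = 4*pi*9.7^2 = 1182.37 m^2
Q / (4*pi*r^2) = 8 / 1182.37 = 0.00676607
Lp = 115.3 + 10*log10(0.00676607) = 93.603 dB


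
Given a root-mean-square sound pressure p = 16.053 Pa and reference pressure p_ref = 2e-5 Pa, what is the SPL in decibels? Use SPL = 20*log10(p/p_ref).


p / p_ref = 16.053 / 2e-5 = 802650
SPL = 20 * log10(802650) = 118.09 dB


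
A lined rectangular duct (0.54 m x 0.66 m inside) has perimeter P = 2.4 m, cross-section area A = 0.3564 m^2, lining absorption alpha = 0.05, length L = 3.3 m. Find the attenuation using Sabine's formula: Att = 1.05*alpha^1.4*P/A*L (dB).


alpha^1.4 = 0.05^1.4 = 0.0150854
Attenuation rate = 1.05 * alpha^1.4 * P / A
= 1.05 * 0.0150854 * 2.4 / 0.3564 = 0.106664 dB/m
Total Att = 0.106664 * 3.3 = 0.35199 dB


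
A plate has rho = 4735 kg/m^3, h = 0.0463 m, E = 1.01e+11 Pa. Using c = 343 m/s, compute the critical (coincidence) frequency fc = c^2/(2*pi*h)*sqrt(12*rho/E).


12*rho/E = 12*4735/1.01e+11 = 5.62574e-07
sqrt(12*rho/E) = sqrt(5.62574e-07) = 0.000750049
c^2/(2*pi*h) = 343^2/(2*pi*0.0463) = 404415
fc = 404415 * 0.000750049 = 303.33 Hz


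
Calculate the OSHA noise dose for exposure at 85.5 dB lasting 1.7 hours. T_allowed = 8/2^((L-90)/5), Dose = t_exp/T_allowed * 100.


T_allowed = 8 / 2^((85.5 - 90)/5) = 14.9285 hr
Dose = 1.7 / 14.9285 * 100 = 11.388 %


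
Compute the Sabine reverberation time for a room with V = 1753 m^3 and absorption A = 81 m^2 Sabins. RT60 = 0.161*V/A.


RT60 = 0.161 * 1753 / 81 = 3.4844 s


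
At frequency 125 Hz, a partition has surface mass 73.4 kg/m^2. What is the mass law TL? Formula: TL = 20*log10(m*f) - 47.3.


m * f = 73.4 * 125 = 9175
20*log10(9175) = 79.2521 dB
TL = 79.2521 - 47.3 = 31.952 dB


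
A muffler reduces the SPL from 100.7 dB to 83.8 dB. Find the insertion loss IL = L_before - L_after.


Insertion loss = SPL without muffler - SPL with muffler
IL = 100.7 - 83.8 = 16.9 dB


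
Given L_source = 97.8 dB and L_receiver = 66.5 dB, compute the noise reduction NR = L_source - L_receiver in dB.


NR = L_source - L_receiver (difference between source and receiving room levels)
NR = 97.8 - 66.5 = 31.3 dB


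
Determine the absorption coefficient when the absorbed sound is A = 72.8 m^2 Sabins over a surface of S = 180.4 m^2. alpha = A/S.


Absorption coefficient = absorbed power / incident power
alpha = A / S = 72.8 / 180.4 = 0.40355


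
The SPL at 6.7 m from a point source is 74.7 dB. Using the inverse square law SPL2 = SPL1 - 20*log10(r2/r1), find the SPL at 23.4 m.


r2/r1 = 23.4/6.7 = 3.49254
Correction = 20*log10(3.49254) = 10.8628 dB
SPL2 = 74.7 - 10.8628 = 63.837 dB


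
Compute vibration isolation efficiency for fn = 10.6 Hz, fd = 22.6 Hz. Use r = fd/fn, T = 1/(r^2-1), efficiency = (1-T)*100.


r = 22.6 / 10.6 = 2.13208
r^2 - 1 = 2.13208^2 - 1 = 3.54577
T = 1/3.54577 = 0.282026
Efficiency = (1 - 0.282026)*100 = 71.797 %


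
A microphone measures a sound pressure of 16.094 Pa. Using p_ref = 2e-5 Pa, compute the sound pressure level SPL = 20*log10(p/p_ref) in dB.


p / p_ref = 16.094 / 2e-5 = 804700
SPL = 20 * log10(804700) = 118.11 dB


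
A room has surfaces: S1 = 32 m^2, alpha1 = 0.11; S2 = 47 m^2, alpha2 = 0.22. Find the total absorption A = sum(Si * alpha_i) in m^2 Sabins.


32 * 0.11 = 3.52
47 * 0.22 = 10.34
A_total = 3.52 + 10.34 = 13.86 m^2


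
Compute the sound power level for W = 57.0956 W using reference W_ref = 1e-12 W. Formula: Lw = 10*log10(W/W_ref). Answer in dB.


W / W_ref = 57.0956 / 1e-12 = 5.70956e+13
Lw = 10 * log10(5.70956e+13) = 137.57 dB


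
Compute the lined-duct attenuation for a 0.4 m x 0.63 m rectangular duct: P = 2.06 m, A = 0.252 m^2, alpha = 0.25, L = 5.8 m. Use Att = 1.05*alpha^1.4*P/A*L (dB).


alpha^1.4 = 0.25^1.4 = 0.143587
Attenuation rate = 1.05 * alpha^1.4 * P / A
= 1.05 * 0.143587 * 2.06 / 0.252 = 1.23246 dB/m
Total Att = 1.23246 * 5.8 = 7.1483 dB


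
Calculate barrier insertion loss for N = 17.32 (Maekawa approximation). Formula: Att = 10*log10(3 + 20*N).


3 + 20*N = 3 + 20*17.32 = 349.4
Att = 10*log10(349.4) = 25.433 dB


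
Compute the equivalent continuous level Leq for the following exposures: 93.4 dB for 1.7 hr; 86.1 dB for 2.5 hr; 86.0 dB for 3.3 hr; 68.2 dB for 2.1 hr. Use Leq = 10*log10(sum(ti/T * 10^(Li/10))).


T_total = 1.7 + 2.5 + 3.3 + 2.1 = 9.6 hr
(1.7/9.6) * 10^(93.4/10) = 3.87416e+08
(2.5/9.6) * 10^(86.1/10) = 1.06089e+08
(3.3/9.6) * 10^(86.0/10) = 1.36849e+08
(2.1/9.6) * 10^(68.2/10) = 1.44527e+06
Sum = 3.87416e+08 + 1.06089e+08 + 1.36849e+08 + 1.44527e+06 = 6.31799e+08
Leq = 10*log10(6.31799e+08) = 88.006 dB


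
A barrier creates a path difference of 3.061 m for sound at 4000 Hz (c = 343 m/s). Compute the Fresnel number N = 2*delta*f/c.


N = 2*delta*f/c = 2*delta/lambda, where lambda = c/f
lambda = 343 / 4000 = 0.08575 m
N = 2 * 3.061 / 0.08575 = 71.394


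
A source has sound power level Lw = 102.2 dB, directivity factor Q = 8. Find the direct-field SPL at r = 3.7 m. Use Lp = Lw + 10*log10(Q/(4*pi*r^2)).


4*pi*r^2 = 4*pi*3.7^2 = 172.034 m^2
Q / (4*pi*r^2) = 8 / 172.034 = 0.0465024
Lp = 102.2 + 10*log10(0.0465024) = 88.875 dB


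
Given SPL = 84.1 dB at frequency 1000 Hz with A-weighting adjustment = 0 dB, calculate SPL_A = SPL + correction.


A-weighting table: 1000 Hz -> 0 dB correction
SPL_A = SPL + correction = 84.1 + (0) = 84.1 dBA


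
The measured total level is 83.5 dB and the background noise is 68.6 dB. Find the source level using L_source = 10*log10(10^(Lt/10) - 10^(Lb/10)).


10^(83.5/10) = 2.23872e+08
10^(68.6/10) = 7.24436e+06
Difference = 2.23872e+08 - 7.24436e+06 = 2.16628e+08
L_source = 10*log10(2.16628e+08) = 83.357 dB


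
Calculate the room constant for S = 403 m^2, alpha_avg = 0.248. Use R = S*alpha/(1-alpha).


R = 403 * 0.248 / (1 - 0.248) = 132.9 m^2


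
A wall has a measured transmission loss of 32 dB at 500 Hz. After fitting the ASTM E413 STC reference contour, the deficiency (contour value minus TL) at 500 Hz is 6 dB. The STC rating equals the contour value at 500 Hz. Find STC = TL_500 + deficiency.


By ASTM E413, STC = value of the fitted reference contour at 500 Hz.
Contour value at 500 Hz = TL_500 + deficiency = 32 + 6 = 38
STC = 38


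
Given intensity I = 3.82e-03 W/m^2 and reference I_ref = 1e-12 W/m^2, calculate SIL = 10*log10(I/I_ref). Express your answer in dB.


I / I_ref = 3.82e-03 / 1e-12 = 3.82e+09
SIL = 10 * log10(3.82e+09) = 95.821 dB


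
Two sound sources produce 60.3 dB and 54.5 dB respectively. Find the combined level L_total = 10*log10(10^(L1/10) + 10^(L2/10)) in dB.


10^(60.3/10) = 1.07152e+06
10^(54.5/10) = 281838
Sum = 1.07152e+06 + 281838 = 1.35336e+06
L_total = 10*log10(1.35336e+06) = 61.314 dB


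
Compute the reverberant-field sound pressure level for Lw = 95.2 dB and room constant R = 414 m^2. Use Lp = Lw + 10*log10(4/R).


4/R = 4/414 = 0.00966184
Lp = 95.2 + 10*log10(0.00966184) = 75.051 dB


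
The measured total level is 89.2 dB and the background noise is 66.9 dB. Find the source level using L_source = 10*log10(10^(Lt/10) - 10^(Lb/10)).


10^(89.2/10) = 8.31764e+08
10^(66.9/10) = 4.89779e+06
Difference = 8.31764e+08 - 4.89779e+06 = 8.26866e+08
L_source = 10*log10(8.26866e+08) = 89.174 dB


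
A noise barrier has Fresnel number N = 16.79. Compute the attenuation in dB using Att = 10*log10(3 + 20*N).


3 + 20*N = 3 + 20*16.79 = 338.8
Att = 10*log10(338.8) = 25.299 dB


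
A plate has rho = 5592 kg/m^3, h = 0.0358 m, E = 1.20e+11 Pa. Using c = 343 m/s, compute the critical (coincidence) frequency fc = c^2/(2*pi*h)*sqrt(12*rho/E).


12*rho/E = 12*5592/1.20e+11 = 5.592e-07
sqrt(12*rho/E) = sqrt(5.592e-07) = 0.000747797
c^2/(2*pi*h) = 343^2/(2*pi*0.0358) = 523028
fc = 523028 * 0.000747797 = 391.12 Hz


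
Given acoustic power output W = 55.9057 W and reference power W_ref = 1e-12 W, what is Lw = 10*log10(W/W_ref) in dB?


W / W_ref = 55.9057 / 1e-12 = 5.59057e+13
Lw = 10 * log10(5.59057e+13) = 137.47 dB


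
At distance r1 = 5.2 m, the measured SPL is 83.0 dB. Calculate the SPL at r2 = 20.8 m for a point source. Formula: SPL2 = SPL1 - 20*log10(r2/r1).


r2/r1 = 20.8/5.2 = 4
Correction = 20*log10(4) = 12.0412 dB
SPL2 = 83.0 - 12.0412 = 70.959 dB


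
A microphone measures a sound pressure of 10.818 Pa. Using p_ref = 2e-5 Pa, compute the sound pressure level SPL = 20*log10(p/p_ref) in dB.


p / p_ref = 10.818 / 2e-5 = 540900
SPL = 20 * log10(540900) = 114.66 dB


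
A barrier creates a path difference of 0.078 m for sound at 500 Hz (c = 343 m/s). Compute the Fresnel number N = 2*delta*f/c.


N = 2*delta*f/c = 2*delta/lambda, where lambda = c/f
lambda = 343 / 500 = 0.686 m
N = 2 * 0.078 / 0.686 = 0.22741


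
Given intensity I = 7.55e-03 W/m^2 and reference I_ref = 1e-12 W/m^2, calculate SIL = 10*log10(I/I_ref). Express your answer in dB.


I / I_ref = 7.55e-03 / 1e-12 = 7.55e+09
SIL = 10 * log10(7.55e+09) = 98.779 dB


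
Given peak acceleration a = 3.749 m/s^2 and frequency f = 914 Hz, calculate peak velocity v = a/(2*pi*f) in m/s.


omega = 2*pi*f = 2*pi*914 = 5742.83 rad/s
v = a / omega = 3.749 / 5742.83 = 0.00065281 m/s


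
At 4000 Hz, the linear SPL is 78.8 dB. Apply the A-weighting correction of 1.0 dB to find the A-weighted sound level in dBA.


A-weighting table: 4000 Hz -> 1.0 dB correction
SPL_A = SPL + correction = 78.8 + (1.0) = 79.8 dBA


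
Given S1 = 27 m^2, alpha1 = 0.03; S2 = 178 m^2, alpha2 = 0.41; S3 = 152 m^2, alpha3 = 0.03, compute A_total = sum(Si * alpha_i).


27 * 0.03 = 0.81
178 * 0.41 = 72.98
152 * 0.03 = 4.56
A_total = 0.81 + 72.98 + 4.56 = 78.35 m^2


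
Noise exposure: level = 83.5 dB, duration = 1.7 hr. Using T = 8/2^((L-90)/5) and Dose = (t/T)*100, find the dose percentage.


T_allowed = 8 / 2^((83.5 - 90)/5) = 19.6983 hr
Dose = 1.7 / 19.6983 * 100 = 8.6302 %


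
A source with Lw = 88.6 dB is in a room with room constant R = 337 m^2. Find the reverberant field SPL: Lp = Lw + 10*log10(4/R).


4/R = 4/337 = 0.0118694
Lp = 88.6 + 10*log10(0.0118694) = 69.344 dB


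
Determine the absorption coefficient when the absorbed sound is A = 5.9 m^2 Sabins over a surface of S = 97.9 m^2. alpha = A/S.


Absorption coefficient = absorbed power / incident power
alpha = A / S = 5.9 / 97.9 = 0.060266


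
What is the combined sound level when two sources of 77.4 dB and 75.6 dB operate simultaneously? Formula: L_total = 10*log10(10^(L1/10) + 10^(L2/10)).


10^(77.4/10) = 5.49541e+07
10^(75.6/10) = 3.63078e+07
Sum = 5.49541e+07 + 3.63078e+07 = 9.12619e+07
L_total = 10*log10(9.12619e+07) = 79.603 dB


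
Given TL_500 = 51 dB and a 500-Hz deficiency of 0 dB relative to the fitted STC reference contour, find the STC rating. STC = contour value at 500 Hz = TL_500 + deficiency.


By ASTM E413, STC = value of the fitted reference contour at 500 Hz.
Contour value at 500 Hz = TL_500 + deficiency = 51 + 0 = 51
STC = 51


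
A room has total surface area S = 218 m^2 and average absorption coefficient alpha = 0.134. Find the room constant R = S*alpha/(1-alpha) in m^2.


R = 218 * 0.134 / (1 - 0.134) = 33.732 m^2


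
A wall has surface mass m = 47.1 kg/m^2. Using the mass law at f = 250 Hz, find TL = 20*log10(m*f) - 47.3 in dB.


m * f = 47.1 * 250 = 11775
20*log10(11775) = 81.4192 dB
TL = 81.4192 - 47.3 = 34.119 dB


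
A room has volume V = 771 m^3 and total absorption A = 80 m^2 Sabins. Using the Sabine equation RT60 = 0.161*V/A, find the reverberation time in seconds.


RT60 = 0.161 * 771 / 80 = 1.5516 s


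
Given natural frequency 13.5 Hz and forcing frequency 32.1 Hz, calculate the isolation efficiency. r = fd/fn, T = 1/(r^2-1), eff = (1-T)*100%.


r = 32.1 / 13.5 = 2.37778
r^2 - 1 = 2.37778^2 - 1 = 4.65384
T = 1/4.65384 = 0.214876
Efficiency = (1 - 0.214876)*100 = 78.512 %


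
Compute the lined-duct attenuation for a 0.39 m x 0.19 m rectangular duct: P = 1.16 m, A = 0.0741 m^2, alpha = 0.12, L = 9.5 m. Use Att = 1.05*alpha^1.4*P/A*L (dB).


alpha^1.4 = 0.12^1.4 = 0.0513871
Attenuation rate = 1.05 * alpha^1.4 * P / A
= 1.05 * 0.0513871 * 1.16 / 0.0741 = 0.844662 dB/m
Total Att = 0.844662 * 9.5 = 8.0243 dB


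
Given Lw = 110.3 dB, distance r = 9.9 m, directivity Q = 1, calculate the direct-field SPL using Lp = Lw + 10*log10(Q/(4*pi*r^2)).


4*pi*r^2 = 4*pi*9.9^2 = 1231.63 m^2
Q / (4*pi*r^2) = 1 / 1231.63 = 0.000811932
Lp = 110.3 + 10*log10(0.000811932) = 79.395 dB


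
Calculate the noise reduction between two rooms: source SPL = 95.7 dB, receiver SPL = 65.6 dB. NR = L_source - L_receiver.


NR = L_source - L_receiver (difference between source and receiving room levels)
NR = 95.7 - 65.6 = 30.1 dB


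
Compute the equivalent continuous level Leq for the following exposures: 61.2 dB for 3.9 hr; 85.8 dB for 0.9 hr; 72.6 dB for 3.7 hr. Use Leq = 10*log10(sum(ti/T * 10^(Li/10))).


T_total = 3.9 + 0.9 + 3.7 = 8.5 hr
(3.9/8.5) * 10^(61.2/10) = 604847
(0.9/8.5) * 10^(85.8/10) = 4.02553e+07
(3.7/8.5) * 10^(72.6/10) = 7.92105e+06
Sum = 604847 + 4.02553e+07 + 7.92105e+06 = 4.87812e+07
Leq = 10*log10(4.87812e+07) = 76.883 dB


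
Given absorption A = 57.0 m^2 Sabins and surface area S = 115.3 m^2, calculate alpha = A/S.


Absorption coefficient = absorbed power / incident power
alpha = A / S = 57.0 / 115.3 = 0.49436


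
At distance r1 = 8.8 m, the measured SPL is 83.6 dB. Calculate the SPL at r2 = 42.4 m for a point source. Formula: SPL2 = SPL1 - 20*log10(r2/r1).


r2/r1 = 42.4/8.8 = 4.81818
Correction = 20*log10(4.81818) = 13.6577 dB
SPL2 = 83.6 - 13.6577 = 69.942 dB


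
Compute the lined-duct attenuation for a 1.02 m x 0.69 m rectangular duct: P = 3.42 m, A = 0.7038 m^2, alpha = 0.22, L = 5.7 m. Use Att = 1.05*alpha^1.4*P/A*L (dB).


alpha^1.4 = 0.22^1.4 = 0.120058
Attenuation rate = 1.05 * alpha^1.4 * P / A
= 1.05 * 0.120058 * 3.42 / 0.7038 = 0.612572 dB/m
Total Att = 0.612572 * 5.7 = 3.4917 dB


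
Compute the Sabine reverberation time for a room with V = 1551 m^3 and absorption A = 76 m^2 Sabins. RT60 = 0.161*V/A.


RT60 = 0.161 * 1551 / 76 = 3.2857 s


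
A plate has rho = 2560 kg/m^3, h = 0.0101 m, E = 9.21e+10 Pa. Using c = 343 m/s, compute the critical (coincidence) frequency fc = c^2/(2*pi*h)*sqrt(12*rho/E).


12*rho/E = 12*2560/9.21e+10 = 3.3355e-07
sqrt(12*rho/E) = sqrt(3.3355e-07) = 0.000577538
c^2/(2*pi*h) = 343^2/(2*pi*0.0101) = 1.8539e+06
fc = 1.8539e+06 * 0.000577538 = 1070.7 Hz


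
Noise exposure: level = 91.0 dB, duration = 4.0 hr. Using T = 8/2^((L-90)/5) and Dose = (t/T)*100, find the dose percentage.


T_allowed = 8 / 2^((91.0 - 90)/5) = 6.9644 hr
Dose = 4.0 / 6.9644 * 100 = 57.435 %


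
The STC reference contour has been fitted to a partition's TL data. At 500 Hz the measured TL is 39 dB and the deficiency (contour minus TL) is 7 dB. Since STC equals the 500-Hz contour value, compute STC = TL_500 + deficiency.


By ASTM E413, STC = value of the fitted reference contour at 500 Hz.
Contour value at 500 Hz = TL_500 + deficiency = 39 + 7 = 46
STC = 46


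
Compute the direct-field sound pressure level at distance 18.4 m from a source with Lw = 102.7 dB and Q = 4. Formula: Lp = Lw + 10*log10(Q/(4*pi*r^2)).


4*pi*r^2 = 4*pi*18.4^2 = 4254.47 m^2
Q / (4*pi*r^2) = 4 / 4254.47 = 0.000940188
Lp = 102.7 + 10*log10(0.000940188) = 72.432 dB


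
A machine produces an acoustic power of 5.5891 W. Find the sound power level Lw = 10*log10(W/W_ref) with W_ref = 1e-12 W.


W / W_ref = 5.5891 / 1e-12 = 5.5891e+12
Lw = 10 * log10(5.5891e+12) = 127.47 dB


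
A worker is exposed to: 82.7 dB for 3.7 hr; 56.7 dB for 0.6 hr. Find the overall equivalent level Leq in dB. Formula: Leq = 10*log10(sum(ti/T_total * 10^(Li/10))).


T_total = 3.7 + 0.6 = 4.3 hr
(3.7/4.3) * 10^(82.7/10) = 1.60226e+08
(0.6/4.3) * 10^(56.7/10) = 65265.4
Sum = 1.60226e+08 + 65265.4 = 1.60291e+08
Leq = 10*log10(1.60291e+08) = 82.049 dB


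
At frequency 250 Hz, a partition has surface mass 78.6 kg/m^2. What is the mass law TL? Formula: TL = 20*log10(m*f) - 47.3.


m * f = 78.6 * 250 = 19650
20*log10(19650) = 85.8673 dB
TL = 85.8673 - 47.3 = 38.567 dB


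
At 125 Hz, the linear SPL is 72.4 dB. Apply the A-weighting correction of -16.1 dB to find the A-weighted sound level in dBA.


A-weighting table: 125 Hz -> -16.1 dB correction
SPL_A = SPL + correction = 72.4 + (-16.1) = 56.3 dBA


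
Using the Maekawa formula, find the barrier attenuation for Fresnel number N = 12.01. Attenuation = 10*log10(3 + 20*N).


3 + 20*N = 3 + 20*12.01 = 243.2
Att = 10*log10(243.2) = 23.86 dB


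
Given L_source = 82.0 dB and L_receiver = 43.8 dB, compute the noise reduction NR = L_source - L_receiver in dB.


NR = L_source - L_receiver (difference between source and receiving room levels)
NR = 82.0 - 43.8 = 38.2 dB


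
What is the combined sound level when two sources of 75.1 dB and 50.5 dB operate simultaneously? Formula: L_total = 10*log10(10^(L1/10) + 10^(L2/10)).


10^(75.1/10) = 3.23594e+07
10^(50.5/10) = 112202
Sum = 3.23594e+07 + 112202 = 3.24716e+07
L_total = 10*log10(3.24716e+07) = 75.115 dB


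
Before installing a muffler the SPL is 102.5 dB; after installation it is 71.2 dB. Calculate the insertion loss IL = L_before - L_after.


Insertion loss = SPL without muffler - SPL with muffler
IL = 102.5 - 71.2 = 31.3 dB


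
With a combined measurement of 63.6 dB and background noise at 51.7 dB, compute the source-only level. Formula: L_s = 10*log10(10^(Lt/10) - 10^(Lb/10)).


10^(63.6/10) = 2.29087e+06
10^(51.7/10) = 147911
Difference = 2.29087e+06 - 147911 = 2.14296e+06
L_source = 10*log10(2.14296e+06) = 63.31 dB


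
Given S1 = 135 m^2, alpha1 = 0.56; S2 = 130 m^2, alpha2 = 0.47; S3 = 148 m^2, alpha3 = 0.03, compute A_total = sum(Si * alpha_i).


135 * 0.56 = 75.6
130 * 0.47 = 61.1
148 * 0.03 = 4.44
A_total = 75.6 + 61.1 + 4.44 = 141.14 m^2


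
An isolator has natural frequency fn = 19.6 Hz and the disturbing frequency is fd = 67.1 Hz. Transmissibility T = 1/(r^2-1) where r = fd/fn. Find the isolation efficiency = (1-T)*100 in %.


r = 67.1 / 19.6 = 3.42347
r^2 - 1 = 3.42347^2 - 1 = 10.7201
T = 1/10.7201 = 0.0932827
Efficiency = (1 - 0.0932827)*100 = 90.672 %


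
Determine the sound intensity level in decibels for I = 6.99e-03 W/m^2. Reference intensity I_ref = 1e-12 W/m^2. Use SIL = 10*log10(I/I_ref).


I / I_ref = 6.99e-03 / 1e-12 = 6.99e+09
SIL = 10 * log10(6.99e+09) = 98.445 dB


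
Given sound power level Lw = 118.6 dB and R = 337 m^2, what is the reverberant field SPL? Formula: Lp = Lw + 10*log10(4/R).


4/R = 4/337 = 0.0118694
Lp = 118.6 + 10*log10(0.0118694) = 99.344 dB


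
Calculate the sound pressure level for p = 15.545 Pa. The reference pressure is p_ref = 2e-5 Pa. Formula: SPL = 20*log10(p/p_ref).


p / p_ref = 15.545 / 2e-5 = 777250
SPL = 20 * log10(777250) = 117.81 dB


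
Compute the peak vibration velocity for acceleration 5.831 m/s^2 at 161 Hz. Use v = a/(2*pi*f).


omega = 2*pi*f = 2*pi*161 = 1011.59 rad/s
v = a / omega = 5.831 / 1011.59 = 0.0057642 m/s


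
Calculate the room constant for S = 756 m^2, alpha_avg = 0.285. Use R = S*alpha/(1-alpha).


R = 756 * 0.285 / (1 - 0.285) = 301.34 m^2


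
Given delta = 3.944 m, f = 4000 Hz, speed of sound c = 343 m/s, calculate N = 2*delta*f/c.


N = 2*delta*f/c = 2*delta/lambda, where lambda = c/f
lambda = 343 / 4000 = 0.08575 m
N = 2 * 3.944 / 0.08575 = 91.988


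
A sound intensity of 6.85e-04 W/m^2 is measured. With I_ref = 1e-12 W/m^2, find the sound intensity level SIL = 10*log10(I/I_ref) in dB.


I / I_ref = 6.85e-04 / 1e-12 = 6.85e+08
SIL = 10 * log10(6.85e+08) = 88.357 dB


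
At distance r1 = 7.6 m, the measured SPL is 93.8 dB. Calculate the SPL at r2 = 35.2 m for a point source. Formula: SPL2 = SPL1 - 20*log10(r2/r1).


r2/r1 = 35.2/7.6 = 4.63158
Correction = 20*log10(4.63158) = 13.3146 dB
SPL2 = 93.8 - 13.3146 = 80.485 dB


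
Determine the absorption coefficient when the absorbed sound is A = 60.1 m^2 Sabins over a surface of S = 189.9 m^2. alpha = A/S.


Absorption coefficient = absorbed power / incident power
alpha = A / S = 60.1 / 189.9 = 0.31648


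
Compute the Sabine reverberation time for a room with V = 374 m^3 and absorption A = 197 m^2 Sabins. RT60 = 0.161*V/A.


RT60 = 0.161 * 374 / 197 = 0.30565 s


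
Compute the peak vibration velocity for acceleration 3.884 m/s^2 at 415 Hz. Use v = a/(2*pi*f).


omega = 2*pi*f = 2*pi*415 = 2607.52 rad/s
v = a / omega = 3.884 / 2607.52 = 0.0014895 m/s


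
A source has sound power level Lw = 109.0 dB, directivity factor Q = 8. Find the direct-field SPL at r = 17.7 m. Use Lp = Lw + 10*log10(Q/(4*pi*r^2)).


4*pi*r^2 = 4*pi*17.7^2 = 3936.92 m^2
Q / (4*pi*r^2) = 8 / 3936.92 = 0.00203205
Lp = 109.0 + 10*log10(0.00203205) = 82.079 dB


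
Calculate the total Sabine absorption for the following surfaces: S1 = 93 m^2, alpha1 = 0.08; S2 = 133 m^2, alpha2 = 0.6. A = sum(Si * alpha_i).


93 * 0.08 = 7.44
133 * 0.6 = 79.8
A_total = 7.44 + 79.8 = 87.24 m^2


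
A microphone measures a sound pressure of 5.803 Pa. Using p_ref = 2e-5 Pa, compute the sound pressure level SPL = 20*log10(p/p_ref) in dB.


p / p_ref = 5.803 / 2e-5 = 290150
SPL = 20 * log10(290150) = 109.25 dB


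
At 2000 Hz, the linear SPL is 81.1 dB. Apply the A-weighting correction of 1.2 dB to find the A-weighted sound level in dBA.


A-weighting table: 2000 Hz -> 1.2 dB correction
SPL_A = SPL + correction = 81.1 + (1.2) = 82.3 dBA


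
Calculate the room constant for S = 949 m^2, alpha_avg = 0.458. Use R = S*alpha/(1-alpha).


R = 949 * 0.458 / (1 - 0.458) = 801.92 m^2


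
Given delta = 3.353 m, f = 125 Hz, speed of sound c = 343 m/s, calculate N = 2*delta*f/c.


N = 2*delta*f/c = 2*delta/lambda, where lambda = c/f
lambda = 343 / 125 = 2.744 m
N = 2 * 3.353 / 2.744 = 2.4439


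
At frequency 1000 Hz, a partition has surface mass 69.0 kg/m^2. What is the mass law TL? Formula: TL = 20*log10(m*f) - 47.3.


m * f = 69.0 * 1000 = 69000
20*log10(69000) = 96.777 dB
TL = 96.777 - 47.3 = 49.477 dB


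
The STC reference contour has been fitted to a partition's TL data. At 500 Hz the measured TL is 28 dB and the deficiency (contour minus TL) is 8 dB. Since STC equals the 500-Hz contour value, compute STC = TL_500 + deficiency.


By ASTM E413, STC = value of the fitted reference contour at 500 Hz.
Contour value at 500 Hz = TL_500 + deficiency = 28 + 8 = 36
STC = 36


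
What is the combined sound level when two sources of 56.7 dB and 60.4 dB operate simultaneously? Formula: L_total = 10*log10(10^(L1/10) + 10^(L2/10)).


10^(56.7/10) = 467735
10^(60.4/10) = 1.09648e+06
Sum = 467735 + 1.09648e+06 = 1.56422e+06
L_total = 10*log10(1.56422e+06) = 61.943 dB


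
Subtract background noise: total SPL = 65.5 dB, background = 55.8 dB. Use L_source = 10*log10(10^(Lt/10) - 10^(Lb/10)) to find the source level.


10^(65.5/10) = 3.54813e+06
10^(55.8/10) = 380189
Difference = 3.54813e+06 - 380189 = 3.16794e+06
L_source = 10*log10(3.16794e+06) = 65.008 dB


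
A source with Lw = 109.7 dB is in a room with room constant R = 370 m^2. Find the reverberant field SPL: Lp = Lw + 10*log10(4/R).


4/R = 4/370 = 0.0108108
Lp = 109.7 + 10*log10(0.0108108) = 90.039 dB


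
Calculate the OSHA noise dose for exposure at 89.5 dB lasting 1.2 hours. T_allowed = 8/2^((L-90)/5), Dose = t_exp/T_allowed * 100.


T_allowed = 8 / 2^((89.5 - 90)/5) = 8.57419 hr
Dose = 1.2 / 8.57419 * 100 = 13.995 %


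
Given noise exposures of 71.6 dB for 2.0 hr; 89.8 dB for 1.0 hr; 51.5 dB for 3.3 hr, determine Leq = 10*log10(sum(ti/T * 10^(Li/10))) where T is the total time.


T_total = 2.0 + 1.0 + 3.3 = 6.3 hr
(2.0/6.3) * 10^(71.6/10) = 4.5887e+06
(1.0/6.3) * 10^(89.8/10) = 1.51586e+08
(3.3/6.3) * 10^(51.5/10) = 73990.1
Sum = 4.5887e+06 + 1.51586e+08 + 73990.1 = 1.56249e+08
Leq = 10*log10(1.56249e+08) = 81.938 dB


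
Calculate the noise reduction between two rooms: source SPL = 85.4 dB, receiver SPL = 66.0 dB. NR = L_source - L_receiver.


NR = L_source - L_receiver (difference between source and receiving room levels)
NR = 85.4 - 66.0 = 19.4 dB


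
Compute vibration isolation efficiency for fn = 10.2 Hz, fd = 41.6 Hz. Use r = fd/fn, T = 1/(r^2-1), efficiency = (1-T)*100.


r = 41.6 / 10.2 = 4.07843
r^2 - 1 = 4.07843^2 - 1 = 15.6336
T = 1/15.6336 = 0.0639648
Efficiency = (1 - 0.0639648)*100 = 93.604 %


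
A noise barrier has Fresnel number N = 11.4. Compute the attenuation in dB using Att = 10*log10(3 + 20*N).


3 + 20*N = 3 + 20*11.4 = 231
Att = 10*log10(231) = 23.636 dB


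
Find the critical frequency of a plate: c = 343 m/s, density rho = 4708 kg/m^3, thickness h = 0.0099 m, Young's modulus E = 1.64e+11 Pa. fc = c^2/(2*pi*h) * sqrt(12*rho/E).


12*rho/E = 12*4708/1.64e+11 = 3.44488e-07
sqrt(12*rho/E) = sqrt(3.44488e-07) = 0.000586931
c^2/(2*pi*h) = 343^2/(2*pi*0.0099) = 1.89136e+06
fc = 1.89136e+06 * 0.000586931 = 1110.1 Hz


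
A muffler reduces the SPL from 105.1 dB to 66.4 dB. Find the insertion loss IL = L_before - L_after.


Insertion loss = SPL without muffler - SPL with muffler
IL = 105.1 - 66.4 = 38.7 dB


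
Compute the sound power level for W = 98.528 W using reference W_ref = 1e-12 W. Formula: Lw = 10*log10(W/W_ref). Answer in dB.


W / W_ref = 98.528 / 1e-12 = 9.8528e+13
Lw = 10 * log10(9.8528e+13) = 139.94 dB


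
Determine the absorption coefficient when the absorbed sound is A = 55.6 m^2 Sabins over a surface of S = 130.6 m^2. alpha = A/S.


Absorption coefficient = absorbed power / incident power
alpha = A / S = 55.6 / 130.6 = 0.42573


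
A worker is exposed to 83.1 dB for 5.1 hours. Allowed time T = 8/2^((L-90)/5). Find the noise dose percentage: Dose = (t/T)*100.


T_allowed = 8 / 2^((83.1 - 90)/5) = 20.8215 hr
Dose = 5.1 / 20.8215 * 100 = 24.494 %


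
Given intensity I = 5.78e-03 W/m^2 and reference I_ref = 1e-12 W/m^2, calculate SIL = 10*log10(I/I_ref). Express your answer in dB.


I / I_ref = 5.78e-03 / 1e-12 = 5.78e+09
SIL = 10 * log10(5.78e+09) = 97.619 dB


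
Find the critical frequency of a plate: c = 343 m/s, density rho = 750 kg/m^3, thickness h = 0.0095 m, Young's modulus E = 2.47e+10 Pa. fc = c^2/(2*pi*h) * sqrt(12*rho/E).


12*rho/E = 12*750/2.47e+10 = 3.64372e-07
sqrt(12*rho/E) = sqrt(3.64372e-07) = 0.000603632
c^2/(2*pi*h) = 343^2/(2*pi*0.0095) = 1.97099e+06
fc = 1.97099e+06 * 0.000603632 = 1189.8 Hz


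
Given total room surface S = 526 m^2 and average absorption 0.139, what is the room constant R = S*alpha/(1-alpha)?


R = 526 * 0.139 / (1 - 0.139) = 84.918 m^2


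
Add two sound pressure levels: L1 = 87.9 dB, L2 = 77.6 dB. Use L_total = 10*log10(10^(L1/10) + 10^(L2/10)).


10^(87.9/10) = 6.16595e+08
10^(77.6/10) = 5.7544e+07
Sum = 6.16595e+08 + 5.7544e+07 = 6.74139e+08
L_total = 10*log10(6.74139e+08) = 88.287 dB


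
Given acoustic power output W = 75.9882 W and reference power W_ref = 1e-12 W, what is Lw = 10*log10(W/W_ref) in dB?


W / W_ref = 75.9882 / 1e-12 = 7.59882e+13
Lw = 10 * log10(7.59882e+13) = 138.81 dB


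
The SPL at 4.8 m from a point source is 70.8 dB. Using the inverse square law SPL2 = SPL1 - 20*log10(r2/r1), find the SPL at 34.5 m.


r2/r1 = 34.5/4.8 = 7.1875
Correction = 20*log10(7.1875) = 17.1316 dB
SPL2 = 70.8 - 17.1316 = 53.668 dB
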